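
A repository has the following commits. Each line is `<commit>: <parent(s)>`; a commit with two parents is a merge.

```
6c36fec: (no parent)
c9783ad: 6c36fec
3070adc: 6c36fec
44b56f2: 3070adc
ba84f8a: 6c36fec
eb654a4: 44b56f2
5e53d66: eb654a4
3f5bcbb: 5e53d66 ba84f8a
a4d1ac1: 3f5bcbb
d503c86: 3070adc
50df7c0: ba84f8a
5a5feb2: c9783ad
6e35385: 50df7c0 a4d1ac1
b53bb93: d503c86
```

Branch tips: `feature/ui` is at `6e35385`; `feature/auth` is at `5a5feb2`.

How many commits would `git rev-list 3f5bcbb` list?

7

Walking parent pointers from 3f5bcbb: reachable set = {3070adc, 3f5bcbb, 44b56f2, 5e53d66, 6c36fec, ba84f8a, eb654a4}.
That is 7 commits.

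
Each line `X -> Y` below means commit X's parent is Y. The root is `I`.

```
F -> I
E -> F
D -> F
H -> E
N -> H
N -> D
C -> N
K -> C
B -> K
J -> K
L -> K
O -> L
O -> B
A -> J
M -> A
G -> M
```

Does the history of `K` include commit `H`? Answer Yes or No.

Yes

Ancestors of K (commits reachable by following parents): {C, D, E, F, H, I, K, N}.
H is in that set, so it is an ancestor of K.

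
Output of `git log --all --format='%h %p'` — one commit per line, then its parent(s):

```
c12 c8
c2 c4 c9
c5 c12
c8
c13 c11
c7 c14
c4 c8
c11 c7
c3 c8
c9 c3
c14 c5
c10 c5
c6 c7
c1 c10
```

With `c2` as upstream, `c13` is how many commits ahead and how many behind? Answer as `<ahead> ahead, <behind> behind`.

Reachable from c13: {c11, c12, c13, c14, c5, c7, c8}.
Reachable from c2: {c2, c3, c4, c8, c9}.
Only in c13's history (ahead): {c11, c12, c13, c14, c5, c7} — 6.
Only in c2's history (behind): {c2, c3, c4, c9} — 4.

6 ahead, 4 behind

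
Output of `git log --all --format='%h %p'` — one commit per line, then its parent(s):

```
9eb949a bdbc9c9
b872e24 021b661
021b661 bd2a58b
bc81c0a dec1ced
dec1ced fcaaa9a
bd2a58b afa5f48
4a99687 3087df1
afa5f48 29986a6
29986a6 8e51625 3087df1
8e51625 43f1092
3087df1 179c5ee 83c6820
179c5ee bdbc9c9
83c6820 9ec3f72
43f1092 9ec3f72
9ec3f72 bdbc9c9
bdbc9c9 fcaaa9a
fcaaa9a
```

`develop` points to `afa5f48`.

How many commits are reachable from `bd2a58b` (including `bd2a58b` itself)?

Walking parent pointers from bd2a58b: reachable set = {179c5ee, 29986a6, 3087df1, 43f1092, 83c6820, 8e51625, 9ec3f72, afa5f48, bd2a58b, bdbc9c9, fcaaa9a}.
That is 11 commits.

11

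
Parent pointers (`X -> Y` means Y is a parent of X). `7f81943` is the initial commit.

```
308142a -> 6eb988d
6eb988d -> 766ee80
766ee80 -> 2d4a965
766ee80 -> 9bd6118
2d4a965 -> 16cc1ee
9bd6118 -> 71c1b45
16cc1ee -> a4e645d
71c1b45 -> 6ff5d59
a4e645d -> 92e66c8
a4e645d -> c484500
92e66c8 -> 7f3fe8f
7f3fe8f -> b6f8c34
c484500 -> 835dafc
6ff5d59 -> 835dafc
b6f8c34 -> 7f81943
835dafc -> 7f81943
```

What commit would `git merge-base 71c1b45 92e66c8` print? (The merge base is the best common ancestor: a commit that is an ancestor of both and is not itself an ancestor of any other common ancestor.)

7f81943

Ancestors of 71c1b45: {6ff5d59, 71c1b45, 7f81943, 835dafc}.
Ancestors of 92e66c8: {7f3fe8f, 7f81943, 92e66c8, b6f8c34}.
Common ancestors: {7f81943}.
The only common ancestor is 7f81943, so it is the merge base.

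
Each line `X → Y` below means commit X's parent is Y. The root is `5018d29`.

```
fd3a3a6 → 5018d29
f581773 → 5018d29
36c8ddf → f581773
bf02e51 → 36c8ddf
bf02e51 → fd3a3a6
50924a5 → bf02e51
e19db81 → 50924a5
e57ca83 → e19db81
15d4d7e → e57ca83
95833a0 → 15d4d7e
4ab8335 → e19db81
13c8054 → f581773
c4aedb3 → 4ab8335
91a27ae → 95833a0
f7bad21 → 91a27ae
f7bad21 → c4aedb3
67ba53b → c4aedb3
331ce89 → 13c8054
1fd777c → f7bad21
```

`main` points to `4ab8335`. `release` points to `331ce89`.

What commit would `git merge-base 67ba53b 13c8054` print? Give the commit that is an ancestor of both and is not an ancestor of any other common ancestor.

Ancestors of 67ba53b: {36c8ddf, 4ab8335, 5018d29, 50924a5, 67ba53b, bf02e51, c4aedb3, e19db81, f581773, fd3a3a6}.
Ancestors of 13c8054: {13c8054, 5018d29, f581773}.
Common ancestors: {5018d29, f581773}.
Among these, f581773 is not an ancestor of any other common ancestor — it is the merge base.

f581773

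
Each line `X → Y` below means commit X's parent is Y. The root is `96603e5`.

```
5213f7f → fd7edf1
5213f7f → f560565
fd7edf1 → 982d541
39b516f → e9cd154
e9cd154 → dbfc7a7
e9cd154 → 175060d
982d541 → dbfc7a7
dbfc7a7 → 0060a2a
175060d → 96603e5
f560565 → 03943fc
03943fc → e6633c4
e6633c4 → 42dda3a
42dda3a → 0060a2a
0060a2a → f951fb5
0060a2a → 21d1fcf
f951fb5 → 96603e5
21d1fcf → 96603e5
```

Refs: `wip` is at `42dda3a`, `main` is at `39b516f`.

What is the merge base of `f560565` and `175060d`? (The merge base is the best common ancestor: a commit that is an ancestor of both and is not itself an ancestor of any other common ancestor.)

96603e5

Ancestors of f560565: {0060a2a, 03943fc, 21d1fcf, 42dda3a, 96603e5, e6633c4, f560565, f951fb5}.
Ancestors of 175060d: {175060d, 96603e5}.
Common ancestors: {96603e5}.
The only common ancestor is 96603e5, so it is the merge base.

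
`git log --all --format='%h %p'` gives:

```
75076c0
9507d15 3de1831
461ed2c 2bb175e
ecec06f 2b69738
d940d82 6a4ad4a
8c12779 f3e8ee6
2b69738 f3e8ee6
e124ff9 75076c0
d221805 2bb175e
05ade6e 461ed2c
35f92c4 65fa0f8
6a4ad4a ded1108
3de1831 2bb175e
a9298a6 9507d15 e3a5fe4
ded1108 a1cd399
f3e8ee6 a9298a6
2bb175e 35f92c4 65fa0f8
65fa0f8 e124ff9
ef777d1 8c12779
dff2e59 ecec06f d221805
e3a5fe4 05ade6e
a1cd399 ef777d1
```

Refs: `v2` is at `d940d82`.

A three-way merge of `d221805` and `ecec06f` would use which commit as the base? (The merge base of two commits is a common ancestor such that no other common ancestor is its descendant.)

2bb175e

Ancestors of d221805: {2bb175e, 35f92c4, 65fa0f8, 75076c0, d221805, e124ff9}.
Ancestors of ecec06f: {05ade6e, 2b69738, 2bb175e, 35f92c4, 3de1831, 461ed2c, 65fa0f8, 75076c0, 9507d15, a9298a6, e124ff9, e3a5fe4, ecec06f, f3e8ee6}.
Common ancestors: {2bb175e, 35f92c4, 65fa0f8, 75076c0, e124ff9}.
Among these, 2bb175e is not an ancestor of any other common ancestor — it is the merge base.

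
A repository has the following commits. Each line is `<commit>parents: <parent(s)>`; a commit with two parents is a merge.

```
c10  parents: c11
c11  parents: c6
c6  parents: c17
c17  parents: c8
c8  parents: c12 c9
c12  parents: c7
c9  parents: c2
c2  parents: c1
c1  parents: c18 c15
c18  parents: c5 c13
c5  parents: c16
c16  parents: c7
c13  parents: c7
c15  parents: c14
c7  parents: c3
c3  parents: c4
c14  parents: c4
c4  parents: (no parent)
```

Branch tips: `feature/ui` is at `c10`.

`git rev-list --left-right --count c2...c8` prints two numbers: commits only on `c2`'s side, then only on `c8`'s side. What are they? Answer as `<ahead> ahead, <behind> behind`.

Reachable from c2: {c1, c13, c14, c15, c16, c18, c2, c3, c4, c5, c7}.
Reachable from c8: {c1, c12, c13, c14, c15, c16, c18, c2, c3, c4, c5, c7, c8, c9}.
Only in c2's history (ahead): {} — 0.
Only in c8's history (behind): {c12, c8, c9} — 3.

0 ahead, 3 behind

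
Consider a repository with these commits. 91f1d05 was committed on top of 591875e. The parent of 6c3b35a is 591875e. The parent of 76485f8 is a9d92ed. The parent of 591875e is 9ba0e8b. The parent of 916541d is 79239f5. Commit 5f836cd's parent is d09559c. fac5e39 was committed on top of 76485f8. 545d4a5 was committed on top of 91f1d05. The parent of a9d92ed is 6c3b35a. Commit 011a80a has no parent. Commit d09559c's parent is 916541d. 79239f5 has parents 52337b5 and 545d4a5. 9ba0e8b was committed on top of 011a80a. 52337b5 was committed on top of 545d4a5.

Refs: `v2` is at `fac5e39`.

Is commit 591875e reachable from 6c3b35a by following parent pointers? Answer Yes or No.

Yes

Ancestors of 6c3b35a (commits reachable by following parents): {011a80a, 591875e, 6c3b35a, 9ba0e8b}.
591875e is in that set, so it is an ancestor of 6c3b35a.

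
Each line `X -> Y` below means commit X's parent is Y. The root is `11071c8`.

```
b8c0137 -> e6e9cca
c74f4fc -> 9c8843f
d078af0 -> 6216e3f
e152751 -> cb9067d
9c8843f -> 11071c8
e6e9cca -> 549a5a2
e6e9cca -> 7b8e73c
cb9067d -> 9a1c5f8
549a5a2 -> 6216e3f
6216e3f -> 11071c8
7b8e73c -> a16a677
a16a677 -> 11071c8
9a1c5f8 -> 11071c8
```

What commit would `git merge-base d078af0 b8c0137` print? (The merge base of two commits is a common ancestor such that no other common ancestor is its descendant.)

6216e3f

Ancestors of d078af0: {11071c8, 6216e3f, d078af0}.
Ancestors of b8c0137: {11071c8, 549a5a2, 6216e3f, 7b8e73c, a16a677, b8c0137, e6e9cca}.
Common ancestors: {11071c8, 6216e3f}.
Among these, 6216e3f is not an ancestor of any other common ancestor — it is the merge base.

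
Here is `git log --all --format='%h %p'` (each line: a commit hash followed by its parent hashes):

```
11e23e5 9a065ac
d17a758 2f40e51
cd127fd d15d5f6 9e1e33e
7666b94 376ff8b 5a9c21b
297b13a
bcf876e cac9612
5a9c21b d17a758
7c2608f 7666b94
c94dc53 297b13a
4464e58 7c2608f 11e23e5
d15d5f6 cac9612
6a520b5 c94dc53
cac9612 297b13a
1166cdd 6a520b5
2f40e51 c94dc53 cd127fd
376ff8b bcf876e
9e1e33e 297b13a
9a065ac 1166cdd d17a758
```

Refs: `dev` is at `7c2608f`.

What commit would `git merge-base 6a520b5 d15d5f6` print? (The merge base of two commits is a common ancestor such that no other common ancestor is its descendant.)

297b13a

Ancestors of 6a520b5: {297b13a, 6a520b5, c94dc53}.
Ancestors of d15d5f6: {297b13a, cac9612, d15d5f6}.
Common ancestors: {297b13a}.
The only common ancestor is 297b13a, so it is the merge base.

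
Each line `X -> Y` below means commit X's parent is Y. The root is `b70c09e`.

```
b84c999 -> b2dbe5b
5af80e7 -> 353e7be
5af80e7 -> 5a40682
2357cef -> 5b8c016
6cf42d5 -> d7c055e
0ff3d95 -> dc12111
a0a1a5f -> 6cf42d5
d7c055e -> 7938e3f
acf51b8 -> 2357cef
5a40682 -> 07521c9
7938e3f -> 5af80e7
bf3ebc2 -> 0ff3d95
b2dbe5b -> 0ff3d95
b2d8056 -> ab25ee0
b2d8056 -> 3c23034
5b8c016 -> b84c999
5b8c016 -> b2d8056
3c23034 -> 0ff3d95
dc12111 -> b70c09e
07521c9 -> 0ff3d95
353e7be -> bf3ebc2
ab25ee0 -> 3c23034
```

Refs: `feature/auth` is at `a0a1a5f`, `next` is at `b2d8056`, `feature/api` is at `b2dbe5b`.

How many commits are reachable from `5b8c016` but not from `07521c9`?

Reachable from 5b8c016: {0ff3d95, 3c23034, 5b8c016, ab25ee0, b2d8056, b2dbe5b, b70c09e, b84c999, dc12111}.
Reachable from 07521c9: {07521c9, 0ff3d95, b70c09e, dc12111}.
In 5b8c016's history but not 07521c9's: {3c23034, 5b8c016, ab25ee0, b2d8056, b2dbe5b, b84c999} — 6 commits.

6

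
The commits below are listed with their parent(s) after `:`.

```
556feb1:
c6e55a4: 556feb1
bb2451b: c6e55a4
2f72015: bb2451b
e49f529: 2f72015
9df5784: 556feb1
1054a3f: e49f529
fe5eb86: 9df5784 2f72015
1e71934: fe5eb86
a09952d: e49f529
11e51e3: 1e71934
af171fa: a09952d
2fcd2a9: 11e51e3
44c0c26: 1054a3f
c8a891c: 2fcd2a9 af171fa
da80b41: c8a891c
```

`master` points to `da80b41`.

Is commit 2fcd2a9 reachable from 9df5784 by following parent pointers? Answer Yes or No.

No

Ancestors of 9df5784: {556feb1, 9df5784}.
2fcd2a9 is not in that set, so it is not an ancestor of 9df5784.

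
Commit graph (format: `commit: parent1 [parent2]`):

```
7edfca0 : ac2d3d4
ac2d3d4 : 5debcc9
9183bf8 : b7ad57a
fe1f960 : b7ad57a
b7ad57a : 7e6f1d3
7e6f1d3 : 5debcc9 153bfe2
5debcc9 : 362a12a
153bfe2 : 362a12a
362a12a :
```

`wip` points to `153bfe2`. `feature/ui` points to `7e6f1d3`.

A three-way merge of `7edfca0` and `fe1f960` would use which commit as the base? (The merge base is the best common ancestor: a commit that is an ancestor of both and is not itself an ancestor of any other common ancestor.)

Ancestors of 7edfca0: {362a12a, 5debcc9, 7edfca0, ac2d3d4}.
Ancestors of fe1f960: {153bfe2, 362a12a, 5debcc9, 7e6f1d3, b7ad57a, fe1f960}.
Common ancestors: {362a12a, 5debcc9}.
Among these, 5debcc9 is not an ancestor of any other common ancestor — it is the merge base.

5debcc9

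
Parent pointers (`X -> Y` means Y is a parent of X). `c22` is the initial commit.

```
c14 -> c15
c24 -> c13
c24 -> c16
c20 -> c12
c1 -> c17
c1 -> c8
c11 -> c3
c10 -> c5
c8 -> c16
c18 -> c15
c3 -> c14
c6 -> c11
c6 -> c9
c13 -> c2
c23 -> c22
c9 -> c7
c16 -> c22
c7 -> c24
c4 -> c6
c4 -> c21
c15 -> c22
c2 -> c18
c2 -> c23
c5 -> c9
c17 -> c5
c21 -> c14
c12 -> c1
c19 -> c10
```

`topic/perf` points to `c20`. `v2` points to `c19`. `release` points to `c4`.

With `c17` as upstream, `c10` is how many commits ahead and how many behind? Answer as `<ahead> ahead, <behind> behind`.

Reachable from c10: {c10, c13, c15, c16, c18, c2, c22, c23, c24, c5, c7, c9}.
Reachable from c17: {c13, c15, c16, c17, c18, c2, c22, c23, c24, c5, c7, c9}.
Only in c10's history (ahead): {c10} — 1.
Only in c17's history (behind): {c17} — 1.

1 ahead, 1 behind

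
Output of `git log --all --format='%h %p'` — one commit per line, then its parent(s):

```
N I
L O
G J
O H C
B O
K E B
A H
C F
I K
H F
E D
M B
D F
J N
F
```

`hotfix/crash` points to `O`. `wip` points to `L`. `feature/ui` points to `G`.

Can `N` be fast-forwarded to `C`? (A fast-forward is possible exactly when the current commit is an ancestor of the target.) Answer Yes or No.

A fast-forward from N to C is possible iff N is an ancestor of C.
Ancestors of C: {C, F}.
N is not among them, so fast-forward is not possible.

No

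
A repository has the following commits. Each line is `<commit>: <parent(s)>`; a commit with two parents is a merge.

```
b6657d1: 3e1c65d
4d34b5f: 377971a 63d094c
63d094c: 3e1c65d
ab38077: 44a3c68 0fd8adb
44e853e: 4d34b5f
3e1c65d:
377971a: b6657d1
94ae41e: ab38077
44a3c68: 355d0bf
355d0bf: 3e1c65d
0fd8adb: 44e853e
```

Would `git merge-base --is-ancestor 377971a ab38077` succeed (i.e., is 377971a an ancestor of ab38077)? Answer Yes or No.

Yes

Ancestors of ab38077 (commits reachable by following parents): {0fd8adb, 355d0bf, 377971a, 3e1c65d, 44a3c68, 44e853e, 4d34b5f, 63d094c, ab38077, b6657d1}.
377971a is in that set, so it is an ancestor of ab38077.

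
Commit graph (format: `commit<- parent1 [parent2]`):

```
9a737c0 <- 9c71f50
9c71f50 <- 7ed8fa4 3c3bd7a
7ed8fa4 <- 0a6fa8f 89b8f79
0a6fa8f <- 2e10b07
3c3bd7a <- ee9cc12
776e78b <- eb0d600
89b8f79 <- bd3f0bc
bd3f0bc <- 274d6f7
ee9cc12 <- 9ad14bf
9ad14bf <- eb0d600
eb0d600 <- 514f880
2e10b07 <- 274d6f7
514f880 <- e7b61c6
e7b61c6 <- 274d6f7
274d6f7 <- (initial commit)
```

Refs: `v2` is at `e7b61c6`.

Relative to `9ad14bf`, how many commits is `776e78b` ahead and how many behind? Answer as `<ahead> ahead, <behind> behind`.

Reachable from 776e78b: {274d6f7, 514f880, 776e78b, e7b61c6, eb0d600}.
Reachable from 9ad14bf: {274d6f7, 514f880, 9ad14bf, e7b61c6, eb0d600}.
Only in 776e78b's history (ahead): {776e78b} — 1.
Only in 9ad14bf's history (behind): {9ad14bf} — 1.

1 ahead, 1 behind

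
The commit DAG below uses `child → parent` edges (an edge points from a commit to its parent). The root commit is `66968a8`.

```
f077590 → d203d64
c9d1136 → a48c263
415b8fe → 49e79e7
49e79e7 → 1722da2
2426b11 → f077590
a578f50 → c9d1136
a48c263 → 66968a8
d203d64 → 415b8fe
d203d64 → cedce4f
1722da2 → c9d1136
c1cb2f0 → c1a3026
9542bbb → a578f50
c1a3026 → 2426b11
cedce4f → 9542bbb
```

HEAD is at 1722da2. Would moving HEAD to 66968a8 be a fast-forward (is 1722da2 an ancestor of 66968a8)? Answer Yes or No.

A fast-forward from 1722da2 to 66968a8 is possible iff 1722da2 is an ancestor of 66968a8.
Ancestors of 66968a8: {66968a8}.
1722da2 is not among them, so fast-forward is not possible.

No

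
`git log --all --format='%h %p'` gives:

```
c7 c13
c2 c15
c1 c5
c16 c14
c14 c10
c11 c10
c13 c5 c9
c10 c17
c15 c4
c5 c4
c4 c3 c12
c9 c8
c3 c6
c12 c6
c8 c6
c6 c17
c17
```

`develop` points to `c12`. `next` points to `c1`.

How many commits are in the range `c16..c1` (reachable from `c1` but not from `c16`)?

6

Reachable from c1: {c1, c12, c17, c3, c4, c5, c6}.
Reachable from c16: {c10, c14, c16, c17}.
In c1's history but not c16's: {c1, c12, c3, c4, c5, c6} — 6 commits.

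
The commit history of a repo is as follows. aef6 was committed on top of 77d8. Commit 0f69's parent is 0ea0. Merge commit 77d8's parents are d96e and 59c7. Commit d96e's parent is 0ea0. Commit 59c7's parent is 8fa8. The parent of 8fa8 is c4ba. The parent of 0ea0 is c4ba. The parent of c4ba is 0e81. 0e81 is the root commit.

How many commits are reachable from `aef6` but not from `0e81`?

7

Reachable from aef6: {0e81, 0ea0, 59c7, 77d8, 8fa8, aef6, c4ba, d96e}.
Reachable from 0e81: {0e81}.
In aef6's history but not 0e81's: {0ea0, 59c7, 77d8, 8fa8, aef6, c4ba, d96e} — 7 commits.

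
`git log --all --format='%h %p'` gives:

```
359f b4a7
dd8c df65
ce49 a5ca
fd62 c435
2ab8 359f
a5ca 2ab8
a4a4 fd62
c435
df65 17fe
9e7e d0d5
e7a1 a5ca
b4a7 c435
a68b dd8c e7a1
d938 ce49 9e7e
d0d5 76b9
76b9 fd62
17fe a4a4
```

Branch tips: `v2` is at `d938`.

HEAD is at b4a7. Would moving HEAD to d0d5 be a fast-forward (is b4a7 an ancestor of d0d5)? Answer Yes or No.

No

A fast-forward from b4a7 to d0d5 is possible iff b4a7 is an ancestor of d0d5.
Ancestors of d0d5: {76b9, c435, d0d5, fd62}.
b4a7 is not among them, so fast-forward is not possible.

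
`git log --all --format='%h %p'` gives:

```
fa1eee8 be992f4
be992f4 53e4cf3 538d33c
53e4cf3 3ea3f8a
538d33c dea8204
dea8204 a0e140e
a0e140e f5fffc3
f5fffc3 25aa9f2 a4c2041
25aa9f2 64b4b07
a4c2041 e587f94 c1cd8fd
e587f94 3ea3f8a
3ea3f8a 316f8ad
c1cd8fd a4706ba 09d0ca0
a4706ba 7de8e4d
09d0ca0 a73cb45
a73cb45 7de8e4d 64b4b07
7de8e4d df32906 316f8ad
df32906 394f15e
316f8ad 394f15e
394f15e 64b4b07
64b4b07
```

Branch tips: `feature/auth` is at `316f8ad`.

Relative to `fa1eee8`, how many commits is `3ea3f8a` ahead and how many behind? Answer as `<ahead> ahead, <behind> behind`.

0 ahead, 16 behind

Reachable from 3ea3f8a: {316f8ad, 394f15e, 3ea3f8a, 64b4b07}.
Reachable from fa1eee8: {09d0ca0, 25aa9f2, 316f8ad, 394f15e, 3ea3f8a, 538d33c, 53e4cf3, 64b4b07, 7de8e4d, a0e140e, a4706ba, a4c2041, a73cb45, be992f4, c1cd8fd, dea8204, df32906, e587f94, f5fffc3, fa1eee8}.
Only in 3ea3f8a's history (ahead): {} — 0.
Only in fa1eee8's history (behind): {09d0ca0, 25aa9f2, 538d33c, 53e4cf3, 7de8e4d, a0e140e, a4706ba, a4c2041, a73cb45, be992f4, c1cd8fd, dea8204, df32906, e587f94, f5fffc3, fa1eee8} — 16.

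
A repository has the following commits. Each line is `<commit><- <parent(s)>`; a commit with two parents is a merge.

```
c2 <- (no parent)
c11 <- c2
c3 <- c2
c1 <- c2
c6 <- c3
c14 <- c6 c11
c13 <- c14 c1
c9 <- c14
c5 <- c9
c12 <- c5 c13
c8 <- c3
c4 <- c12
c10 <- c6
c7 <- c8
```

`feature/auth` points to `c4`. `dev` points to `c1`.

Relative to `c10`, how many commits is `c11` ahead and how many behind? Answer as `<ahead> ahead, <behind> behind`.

Reachable from c11: {c11, c2}.
Reachable from c10: {c10, c2, c3, c6}.
Only in c11's history (ahead): {c11} — 1.
Only in c10's history (behind): {c10, c3, c6} — 3.

1 ahead, 3 behind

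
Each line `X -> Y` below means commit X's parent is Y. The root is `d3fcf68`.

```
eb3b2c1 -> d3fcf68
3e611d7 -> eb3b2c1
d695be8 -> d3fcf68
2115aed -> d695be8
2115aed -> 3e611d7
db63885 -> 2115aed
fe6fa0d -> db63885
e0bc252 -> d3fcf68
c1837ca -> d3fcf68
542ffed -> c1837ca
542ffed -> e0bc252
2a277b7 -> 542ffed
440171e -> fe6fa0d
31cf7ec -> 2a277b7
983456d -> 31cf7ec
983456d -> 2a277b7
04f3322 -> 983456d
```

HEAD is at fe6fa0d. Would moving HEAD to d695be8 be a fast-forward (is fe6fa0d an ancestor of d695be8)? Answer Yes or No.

No

A fast-forward from fe6fa0d to d695be8 is possible iff fe6fa0d is an ancestor of d695be8.
Ancestors of d695be8: {d3fcf68, d695be8}.
fe6fa0d is not among them, so fast-forward is not possible.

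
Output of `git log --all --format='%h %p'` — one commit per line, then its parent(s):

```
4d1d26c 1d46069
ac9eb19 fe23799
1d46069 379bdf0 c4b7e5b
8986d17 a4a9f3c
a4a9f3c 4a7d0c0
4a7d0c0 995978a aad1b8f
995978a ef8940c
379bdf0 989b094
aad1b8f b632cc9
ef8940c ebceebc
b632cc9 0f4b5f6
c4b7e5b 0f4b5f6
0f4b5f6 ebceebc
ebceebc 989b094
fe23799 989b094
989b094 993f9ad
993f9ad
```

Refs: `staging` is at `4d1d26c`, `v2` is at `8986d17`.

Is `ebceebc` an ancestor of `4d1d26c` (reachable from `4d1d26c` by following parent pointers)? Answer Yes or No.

Yes

Ancestors of 4d1d26c (commits reachable by following parents): {0f4b5f6, 1d46069, 379bdf0, 4d1d26c, 989b094, 993f9ad, c4b7e5b, ebceebc}.
ebceebc is in that set, so it is an ancestor of 4d1d26c.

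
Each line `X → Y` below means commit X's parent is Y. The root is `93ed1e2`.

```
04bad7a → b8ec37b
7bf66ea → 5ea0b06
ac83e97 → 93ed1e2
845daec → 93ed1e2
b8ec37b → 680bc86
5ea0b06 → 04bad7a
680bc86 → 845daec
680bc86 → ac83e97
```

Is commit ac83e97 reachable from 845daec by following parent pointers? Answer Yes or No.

Ancestors of 845daec: {845daec, 93ed1e2}.
ac83e97 is not in that set, so it is not an ancestor of 845daec.

No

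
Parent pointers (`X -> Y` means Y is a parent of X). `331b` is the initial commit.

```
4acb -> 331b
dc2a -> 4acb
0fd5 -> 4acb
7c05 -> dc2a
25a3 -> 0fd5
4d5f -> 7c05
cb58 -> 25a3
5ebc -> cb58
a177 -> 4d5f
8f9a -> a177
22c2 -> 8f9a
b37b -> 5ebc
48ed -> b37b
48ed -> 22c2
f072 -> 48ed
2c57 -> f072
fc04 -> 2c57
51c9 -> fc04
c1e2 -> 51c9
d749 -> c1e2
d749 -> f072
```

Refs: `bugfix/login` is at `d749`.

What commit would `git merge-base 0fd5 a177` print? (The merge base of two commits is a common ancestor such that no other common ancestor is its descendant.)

4acb

Ancestors of 0fd5: {0fd5, 331b, 4acb}.
Ancestors of a177: {331b, 4acb, 4d5f, 7c05, a177, dc2a}.
Common ancestors: {331b, 4acb}.
Among these, 4acb is not an ancestor of any other common ancestor — it is the merge base.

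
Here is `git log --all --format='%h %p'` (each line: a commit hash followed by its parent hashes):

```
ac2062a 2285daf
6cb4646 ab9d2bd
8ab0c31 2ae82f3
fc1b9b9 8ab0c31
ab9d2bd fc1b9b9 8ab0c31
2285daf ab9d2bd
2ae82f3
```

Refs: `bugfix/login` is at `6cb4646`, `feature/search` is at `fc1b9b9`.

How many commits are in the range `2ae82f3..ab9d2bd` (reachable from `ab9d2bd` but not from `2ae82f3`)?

Reachable from ab9d2bd: {2ae82f3, 8ab0c31, ab9d2bd, fc1b9b9}.
Reachable from 2ae82f3: {2ae82f3}.
In ab9d2bd's history but not 2ae82f3's: {8ab0c31, ab9d2bd, fc1b9b9} — 3 commits.

3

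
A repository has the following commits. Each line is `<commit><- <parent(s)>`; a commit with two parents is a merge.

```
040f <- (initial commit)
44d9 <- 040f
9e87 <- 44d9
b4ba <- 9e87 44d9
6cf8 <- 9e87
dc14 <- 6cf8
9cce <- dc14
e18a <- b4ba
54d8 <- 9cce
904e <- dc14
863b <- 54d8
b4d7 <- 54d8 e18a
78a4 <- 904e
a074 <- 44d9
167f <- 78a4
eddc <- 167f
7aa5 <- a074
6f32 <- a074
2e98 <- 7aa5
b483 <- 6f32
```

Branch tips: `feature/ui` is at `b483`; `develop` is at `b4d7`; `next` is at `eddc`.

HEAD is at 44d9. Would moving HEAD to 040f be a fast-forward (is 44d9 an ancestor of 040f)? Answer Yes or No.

No

A fast-forward from 44d9 to 040f is possible iff 44d9 is an ancestor of 040f.
Ancestors of 040f: {040f}.
44d9 is not among them, so fast-forward is not possible.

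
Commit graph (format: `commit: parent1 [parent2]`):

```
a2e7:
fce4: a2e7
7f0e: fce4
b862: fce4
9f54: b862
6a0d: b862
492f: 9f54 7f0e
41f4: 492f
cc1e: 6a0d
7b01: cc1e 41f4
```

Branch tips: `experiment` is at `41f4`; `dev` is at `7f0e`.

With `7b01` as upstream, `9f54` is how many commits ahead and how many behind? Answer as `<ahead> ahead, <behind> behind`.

Reachable from 9f54: {9f54, a2e7, b862, fce4}.
Reachable from 7b01: {41f4, 492f, 6a0d, 7b01, 7f0e, 9f54, a2e7, b862, cc1e, fce4}.
Only in 9f54's history (ahead): {} — 0.
Only in 7b01's history (behind): {41f4, 492f, 6a0d, 7b01, 7f0e, cc1e} — 6.

0 ahead, 6 behind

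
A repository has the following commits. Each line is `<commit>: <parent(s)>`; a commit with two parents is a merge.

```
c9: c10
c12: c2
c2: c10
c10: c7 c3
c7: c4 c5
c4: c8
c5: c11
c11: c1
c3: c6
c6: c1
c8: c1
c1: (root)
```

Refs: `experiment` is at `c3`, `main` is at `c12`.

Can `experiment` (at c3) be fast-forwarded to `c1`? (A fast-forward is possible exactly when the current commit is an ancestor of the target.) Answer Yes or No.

No

A fast-forward from c3 to c1 is possible iff c3 is an ancestor of c1.
Ancestors of c1: {c1}.
c3 is not among them, so fast-forward is not possible.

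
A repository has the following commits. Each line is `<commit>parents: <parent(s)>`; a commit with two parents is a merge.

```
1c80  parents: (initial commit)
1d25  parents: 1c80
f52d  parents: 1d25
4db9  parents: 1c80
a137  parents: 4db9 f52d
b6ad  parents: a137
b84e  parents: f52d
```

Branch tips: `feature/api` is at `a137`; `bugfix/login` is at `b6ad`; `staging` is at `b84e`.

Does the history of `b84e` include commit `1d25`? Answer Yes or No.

Yes

Ancestors of b84e (commits reachable by following parents): {1c80, 1d25, b84e, f52d}.
1d25 is in that set, so it is an ancestor of b84e.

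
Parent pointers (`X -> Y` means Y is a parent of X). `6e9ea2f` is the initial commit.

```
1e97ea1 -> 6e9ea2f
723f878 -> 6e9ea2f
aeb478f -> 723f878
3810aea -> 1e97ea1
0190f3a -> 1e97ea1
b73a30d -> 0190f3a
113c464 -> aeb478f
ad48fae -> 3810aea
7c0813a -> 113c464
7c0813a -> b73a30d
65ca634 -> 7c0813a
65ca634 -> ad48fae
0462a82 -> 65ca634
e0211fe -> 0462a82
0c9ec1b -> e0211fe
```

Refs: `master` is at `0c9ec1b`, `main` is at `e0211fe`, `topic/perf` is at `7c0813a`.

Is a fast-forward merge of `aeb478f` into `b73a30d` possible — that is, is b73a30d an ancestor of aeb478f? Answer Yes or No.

A fast-forward from b73a30d to aeb478f is possible iff b73a30d is an ancestor of aeb478f.
Ancestors of aeb478f: {6e9ea2f, 723f878, aeb478f}.
b73a30d is not among them, so fast-forward is not possible.

No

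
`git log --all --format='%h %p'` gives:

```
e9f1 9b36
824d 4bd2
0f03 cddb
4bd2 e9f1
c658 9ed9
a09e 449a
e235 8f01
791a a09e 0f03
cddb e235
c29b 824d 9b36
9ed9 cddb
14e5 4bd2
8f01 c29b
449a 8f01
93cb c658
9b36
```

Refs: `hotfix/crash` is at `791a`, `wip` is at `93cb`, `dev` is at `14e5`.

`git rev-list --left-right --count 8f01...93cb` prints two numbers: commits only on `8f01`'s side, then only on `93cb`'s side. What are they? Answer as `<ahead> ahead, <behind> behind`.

0 ahead, 5 behind

Reachable from 8f01: {4bd2, 824d, 8f01, 9b36, c29b, e9f1}.
Reachable from 93cb: {4bd2, 824d, 8f01, 93cb, 9b36, 9ed9, c29b, c658, cddb, e235, e9f1}.
Only in 8f01's history (ahead): {} — 0.
Only in 93cb's history (behind): {93cb, 9ed9, c658, cddb, e235} — 5.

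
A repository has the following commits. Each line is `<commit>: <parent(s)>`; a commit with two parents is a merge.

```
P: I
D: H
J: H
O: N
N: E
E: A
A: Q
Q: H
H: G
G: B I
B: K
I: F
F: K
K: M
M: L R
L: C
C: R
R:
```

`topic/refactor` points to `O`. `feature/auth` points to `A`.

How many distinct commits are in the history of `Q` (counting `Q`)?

Walking parent pointers from Q: reachable set = {B, C, F, G, H, I, K, L, M, Q, R}.
That is 11 commits.

11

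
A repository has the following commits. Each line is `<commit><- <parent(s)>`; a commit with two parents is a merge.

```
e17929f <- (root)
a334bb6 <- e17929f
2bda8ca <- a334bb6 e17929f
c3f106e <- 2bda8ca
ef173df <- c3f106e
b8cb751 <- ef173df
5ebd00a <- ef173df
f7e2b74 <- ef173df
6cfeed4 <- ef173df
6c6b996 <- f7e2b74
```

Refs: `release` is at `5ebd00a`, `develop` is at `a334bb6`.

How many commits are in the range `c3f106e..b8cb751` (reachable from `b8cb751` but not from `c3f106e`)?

2

Reachable from b8cb751: {2bda8ca, a334bb6, b8cb751, c3f106e, e17929f, ef173df}.
Reachable from c3f106e: {2bda8ca, a334bb6, c3f106e, e17929f}.
In b8cb751's history but not c3f106e's: {b8cb751, ef173df} — 2 commits.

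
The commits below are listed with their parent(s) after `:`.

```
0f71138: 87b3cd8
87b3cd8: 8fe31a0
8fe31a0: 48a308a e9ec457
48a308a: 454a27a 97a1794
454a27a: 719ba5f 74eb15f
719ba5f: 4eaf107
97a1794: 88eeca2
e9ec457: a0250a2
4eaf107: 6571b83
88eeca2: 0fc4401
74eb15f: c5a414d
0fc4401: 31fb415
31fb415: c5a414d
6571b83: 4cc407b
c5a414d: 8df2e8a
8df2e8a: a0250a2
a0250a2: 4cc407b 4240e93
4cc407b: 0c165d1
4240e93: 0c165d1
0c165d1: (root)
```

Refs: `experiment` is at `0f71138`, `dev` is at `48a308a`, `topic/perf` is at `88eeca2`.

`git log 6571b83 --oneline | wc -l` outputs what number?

3

Walking parent pointers from 6571b83: reachable set = {0c165d1, 4cc407b, 6571b83}.
That is 3 commits.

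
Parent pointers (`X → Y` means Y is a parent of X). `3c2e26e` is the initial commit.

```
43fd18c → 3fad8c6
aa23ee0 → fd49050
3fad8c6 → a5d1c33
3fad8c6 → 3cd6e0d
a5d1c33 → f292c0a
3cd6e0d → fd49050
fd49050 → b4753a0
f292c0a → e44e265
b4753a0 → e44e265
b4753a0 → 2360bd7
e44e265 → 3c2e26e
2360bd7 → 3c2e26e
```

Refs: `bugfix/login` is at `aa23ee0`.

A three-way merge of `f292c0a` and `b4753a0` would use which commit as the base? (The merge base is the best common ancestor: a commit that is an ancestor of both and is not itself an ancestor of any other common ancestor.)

Ancestors of f292c0a: {3c2e26e, e44e265, f292c0a}.
Ancestors of b4753a0: {2360bd7, 3c2e26e, b4753a0, e44e265}.
Common ancestors: {3c2e26e, e44e265}.
Among these, e44e265 is not an ancestor of any other common ancestor — it is the merge base.

e44e265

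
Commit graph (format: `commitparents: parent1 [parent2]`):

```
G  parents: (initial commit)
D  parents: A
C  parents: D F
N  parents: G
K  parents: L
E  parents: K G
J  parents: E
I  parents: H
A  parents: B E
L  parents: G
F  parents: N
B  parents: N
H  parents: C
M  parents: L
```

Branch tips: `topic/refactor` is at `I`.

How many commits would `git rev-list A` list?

Walking parent pointers from A: reachable set = {A, B, E, G, K, L, N}.
That is 7 commits.

7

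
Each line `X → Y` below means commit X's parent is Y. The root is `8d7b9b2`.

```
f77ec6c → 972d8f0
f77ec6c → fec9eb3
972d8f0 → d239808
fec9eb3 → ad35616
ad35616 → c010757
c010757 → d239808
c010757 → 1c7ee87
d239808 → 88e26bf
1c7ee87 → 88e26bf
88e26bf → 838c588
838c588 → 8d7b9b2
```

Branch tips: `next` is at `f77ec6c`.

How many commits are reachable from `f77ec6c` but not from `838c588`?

Reachable from f77ec6c: {1c7ee87, 838c588, 88e26bf, 8d7b9b2, 972d8f0, ad35616, c010757, d239808, f77ec6c, fec9eb3}.
Reachable from 838c588: {838c588, 8d7b9b2}.
In f77ec6c's history but not 838c588's: {1c7ee87, 88e26bf, 972d8f0, ad35616, c010757, d239808, f77ec6c, fec9eb3} — 8 commits.

8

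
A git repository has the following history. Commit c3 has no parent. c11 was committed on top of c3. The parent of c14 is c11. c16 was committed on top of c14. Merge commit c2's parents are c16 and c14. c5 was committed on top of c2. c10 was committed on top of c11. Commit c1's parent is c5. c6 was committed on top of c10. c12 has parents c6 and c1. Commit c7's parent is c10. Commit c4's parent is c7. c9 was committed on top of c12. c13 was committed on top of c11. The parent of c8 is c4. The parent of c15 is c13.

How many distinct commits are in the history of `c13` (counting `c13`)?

Walking parent pointers from c13: reachable set = {c11, c13, c3}.
That is 3 commits.

3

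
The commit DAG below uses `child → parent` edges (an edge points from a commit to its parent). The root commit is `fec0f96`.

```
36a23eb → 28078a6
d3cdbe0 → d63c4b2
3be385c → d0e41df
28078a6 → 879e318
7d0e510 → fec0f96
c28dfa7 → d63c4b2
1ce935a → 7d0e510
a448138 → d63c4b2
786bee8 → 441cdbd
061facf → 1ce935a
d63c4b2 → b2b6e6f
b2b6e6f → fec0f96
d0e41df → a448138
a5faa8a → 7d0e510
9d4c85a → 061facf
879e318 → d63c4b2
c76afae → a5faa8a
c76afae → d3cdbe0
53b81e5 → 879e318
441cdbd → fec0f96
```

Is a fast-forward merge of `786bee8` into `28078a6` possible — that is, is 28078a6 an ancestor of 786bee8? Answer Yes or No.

No

A fast-forward from 28078a6 to 786bee8 is possible iff 28078a6 is an ancestor of 786bee8.
Ancestors of 786bee8: {441cdbd, 786bee8, fec0f96}.
28078a6 is not among them, so fast-forward is not possible.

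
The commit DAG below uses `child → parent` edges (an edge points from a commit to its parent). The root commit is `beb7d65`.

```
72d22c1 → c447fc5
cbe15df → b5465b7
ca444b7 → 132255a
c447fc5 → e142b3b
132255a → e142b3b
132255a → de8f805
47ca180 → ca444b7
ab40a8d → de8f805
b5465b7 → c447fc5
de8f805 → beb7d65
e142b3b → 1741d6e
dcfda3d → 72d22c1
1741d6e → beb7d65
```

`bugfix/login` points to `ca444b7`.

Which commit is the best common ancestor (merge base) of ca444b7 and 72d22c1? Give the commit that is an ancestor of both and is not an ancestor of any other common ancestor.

e142b3b

Ancestors of ca444b7: {132255a, 1741d6e, beb7d65, ca444b7, de8f805, e142b3b}.
Ancestors of 72d22c1: {1741d6e, 72d22c1, beb7d65, c447fc5, e142b3b}.
Common ancestors: {1741d6e, beb7d65, e142b3b}.
Among these, e142b3b is not an ancestor of any other common ancestor — it is the merge base.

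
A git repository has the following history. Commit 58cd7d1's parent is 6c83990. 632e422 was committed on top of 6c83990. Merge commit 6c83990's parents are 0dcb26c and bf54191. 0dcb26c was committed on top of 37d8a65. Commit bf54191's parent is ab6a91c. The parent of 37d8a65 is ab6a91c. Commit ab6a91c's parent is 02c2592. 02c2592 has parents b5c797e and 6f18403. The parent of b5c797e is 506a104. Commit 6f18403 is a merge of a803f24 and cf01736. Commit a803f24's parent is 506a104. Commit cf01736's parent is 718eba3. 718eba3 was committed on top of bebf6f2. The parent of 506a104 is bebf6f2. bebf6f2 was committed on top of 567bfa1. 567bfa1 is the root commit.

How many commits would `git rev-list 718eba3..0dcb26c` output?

9

Reachable from 0dcb26c: {02c2592, 0dcb26c, 37d8a65, 506a104, 567bfa1, 6f18403, 718eba3, a803f24, ab6a91c, b5c797e, bebf6f2, cf01736}.
Reachable from 718eba3: {567bfa1, 718eba3, bebf6f2}.
In 0dcb26c's history but not 718eba3's: {02c2592, 0dcb26c, 37d8a65, 506a104, 6f18403, a803f24, ab6a91c, b5c797e, cf01736} — 9 commits.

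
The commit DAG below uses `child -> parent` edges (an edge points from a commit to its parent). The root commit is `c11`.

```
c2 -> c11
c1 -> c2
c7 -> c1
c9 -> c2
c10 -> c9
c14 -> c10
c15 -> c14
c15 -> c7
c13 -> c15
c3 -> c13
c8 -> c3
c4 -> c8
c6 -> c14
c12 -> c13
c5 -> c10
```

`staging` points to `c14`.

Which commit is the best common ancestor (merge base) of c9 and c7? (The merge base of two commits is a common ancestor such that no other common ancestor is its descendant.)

c2

Ancestors of c9: {c11, c2, c9}.
Ancestors of c7: {c1, c11, c2, c7}.
Common ancestors: {c11, c2}.
Among these, c2 is not an ancestor of any other common ancestor — it is the merge base.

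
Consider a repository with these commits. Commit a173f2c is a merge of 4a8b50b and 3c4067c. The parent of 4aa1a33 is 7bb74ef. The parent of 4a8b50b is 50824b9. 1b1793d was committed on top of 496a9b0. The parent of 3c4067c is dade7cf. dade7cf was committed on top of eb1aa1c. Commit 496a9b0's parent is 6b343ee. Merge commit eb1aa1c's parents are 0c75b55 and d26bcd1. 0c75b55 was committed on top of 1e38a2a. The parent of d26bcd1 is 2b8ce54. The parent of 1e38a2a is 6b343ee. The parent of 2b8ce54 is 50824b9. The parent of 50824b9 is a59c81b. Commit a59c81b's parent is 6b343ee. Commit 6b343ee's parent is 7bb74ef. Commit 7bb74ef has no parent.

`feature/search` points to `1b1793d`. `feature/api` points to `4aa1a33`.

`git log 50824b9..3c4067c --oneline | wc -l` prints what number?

Reachable from 3c4067c: {0c75b55, 1e38a2a, 2b8ce54, 3c4067c, 50824b9, 6b343ee, 7bb74ef, a59c81b, d26bcd1, dade7cf, eb1aa1c}.
Reachable from 50824b9: {50824b9, 6b343ee, 7bb74ef, a59c81b}.
In 3c4067c's history but not 50824b9's: {0c75b55, 1e38a2a, 2b8ce54, 3c4067c, d26bcd1, dade7cf, eb1aa1c} — 7 commits.

7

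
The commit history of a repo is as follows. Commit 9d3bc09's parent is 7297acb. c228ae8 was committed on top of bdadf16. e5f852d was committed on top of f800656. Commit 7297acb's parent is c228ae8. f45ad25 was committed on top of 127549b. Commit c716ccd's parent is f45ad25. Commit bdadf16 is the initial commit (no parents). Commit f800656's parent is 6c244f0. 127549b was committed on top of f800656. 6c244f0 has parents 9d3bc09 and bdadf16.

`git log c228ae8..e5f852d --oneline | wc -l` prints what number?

5

Reachable from e5f852d: {6c244f0, 7297acb, 9d3bc09, bdadf16, c228ae8, e5f852d, f800656}.
Reachable from c228ae8: {bdadf16, c228ae8}.
In e5f852d's history but not c228ae8's: {6c244f0, 7297acb, 9d3bc09, e5f852d, f800656} — 5 commits.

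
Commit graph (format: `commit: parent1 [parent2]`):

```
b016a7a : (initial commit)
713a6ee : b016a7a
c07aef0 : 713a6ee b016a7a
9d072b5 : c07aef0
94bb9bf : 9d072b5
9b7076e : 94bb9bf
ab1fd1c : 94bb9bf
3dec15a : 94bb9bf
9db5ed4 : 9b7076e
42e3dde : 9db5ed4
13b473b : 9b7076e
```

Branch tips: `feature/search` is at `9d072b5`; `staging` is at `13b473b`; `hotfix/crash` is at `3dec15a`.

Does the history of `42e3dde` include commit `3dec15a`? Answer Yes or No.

Ancestors of 42e3dde: {42e3dde, 713a6ee, 94bb9bf, 9b7076e, 9d072b5, 9db5ed4, b016a7a, c07aef0}.
3dec15a is not in that set, so it is not an ancestor of 42e3dde.

No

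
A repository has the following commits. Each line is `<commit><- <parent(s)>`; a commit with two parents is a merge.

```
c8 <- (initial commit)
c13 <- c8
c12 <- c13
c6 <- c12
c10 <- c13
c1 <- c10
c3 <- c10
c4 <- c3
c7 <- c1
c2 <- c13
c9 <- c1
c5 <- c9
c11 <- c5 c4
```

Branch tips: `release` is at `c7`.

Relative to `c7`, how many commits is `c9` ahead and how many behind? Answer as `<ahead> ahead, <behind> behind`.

1 ahead, 1 behind

Reachable from c9: {c1, c10, c13, c8, c9}.
Reachable from c7: {c1, c10, c13, c7, c8}.
Only in c9's history (ahead): {c9} — 1.
Only in c7's history (behind): {c7} — 1.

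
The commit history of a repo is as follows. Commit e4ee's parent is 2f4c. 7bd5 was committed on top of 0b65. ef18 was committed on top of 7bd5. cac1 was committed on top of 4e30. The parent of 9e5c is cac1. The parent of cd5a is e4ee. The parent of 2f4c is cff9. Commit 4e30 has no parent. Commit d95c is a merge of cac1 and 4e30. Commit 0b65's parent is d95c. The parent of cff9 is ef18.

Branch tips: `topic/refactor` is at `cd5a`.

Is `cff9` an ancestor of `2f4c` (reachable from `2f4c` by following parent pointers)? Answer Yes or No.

Yes

Ancestors of 2f4c (commits reachable by following parents): {0b65, 2f4c, 4e30, 7bd5, cac1, cff9, d95c, ef18}.
cff9 is in that set, so it is an ancestor of 2f4c.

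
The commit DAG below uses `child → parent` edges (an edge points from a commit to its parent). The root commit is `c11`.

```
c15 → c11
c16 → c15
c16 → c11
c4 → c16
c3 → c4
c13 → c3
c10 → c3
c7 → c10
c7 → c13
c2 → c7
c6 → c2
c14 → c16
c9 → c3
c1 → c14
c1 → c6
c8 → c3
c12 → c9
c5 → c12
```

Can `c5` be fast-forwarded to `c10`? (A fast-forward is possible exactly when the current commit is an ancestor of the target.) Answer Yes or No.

A fast-forward from c5 to c10 is possible iff c5 is an ancestor of c10.
Ancestors of c10: {c10, c11, c15, c16, c3, c4}.
c5 is not among them, so fast-forward is not possible.

No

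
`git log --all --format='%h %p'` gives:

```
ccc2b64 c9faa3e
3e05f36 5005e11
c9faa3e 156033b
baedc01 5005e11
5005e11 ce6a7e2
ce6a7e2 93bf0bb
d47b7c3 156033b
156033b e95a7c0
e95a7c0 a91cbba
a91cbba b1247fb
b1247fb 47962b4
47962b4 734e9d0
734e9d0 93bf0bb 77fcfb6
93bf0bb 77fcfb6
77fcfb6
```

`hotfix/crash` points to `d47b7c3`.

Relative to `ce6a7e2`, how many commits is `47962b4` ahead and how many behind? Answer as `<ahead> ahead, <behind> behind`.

Reachable from 47962b4: {47962b4, 734e9d0, 77fcfb6, 93bf0bb}.
Reachable from ce6a7e2: {77fcfb6, 93bf0bb, ce6a7e2}.
Only in 47962b4's history (ahead): {47962b4, 734e9d0} — 2.
Only in ce6a7e2's history (behind): {ce6a7e2} — 1.

2 ahead, 1 behind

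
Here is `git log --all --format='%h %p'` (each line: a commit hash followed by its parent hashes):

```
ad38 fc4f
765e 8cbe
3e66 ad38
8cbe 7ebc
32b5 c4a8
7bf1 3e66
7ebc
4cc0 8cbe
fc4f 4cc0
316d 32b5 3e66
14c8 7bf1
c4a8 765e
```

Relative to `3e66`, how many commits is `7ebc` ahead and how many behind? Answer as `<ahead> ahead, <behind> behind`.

0 ahead, 5 behind

Reachable from 7ebc: {7ebc}.
Reachable from 3e66: {3e66, 4cc0, 7ebc, 8cbe, ad38, fc4f}.
Only in 7ebc's history (ahead): {} — 0.
Only in 3e66's history (behind): {3e66, 4cc0, 8cbe, ad38, fc4f} — 5.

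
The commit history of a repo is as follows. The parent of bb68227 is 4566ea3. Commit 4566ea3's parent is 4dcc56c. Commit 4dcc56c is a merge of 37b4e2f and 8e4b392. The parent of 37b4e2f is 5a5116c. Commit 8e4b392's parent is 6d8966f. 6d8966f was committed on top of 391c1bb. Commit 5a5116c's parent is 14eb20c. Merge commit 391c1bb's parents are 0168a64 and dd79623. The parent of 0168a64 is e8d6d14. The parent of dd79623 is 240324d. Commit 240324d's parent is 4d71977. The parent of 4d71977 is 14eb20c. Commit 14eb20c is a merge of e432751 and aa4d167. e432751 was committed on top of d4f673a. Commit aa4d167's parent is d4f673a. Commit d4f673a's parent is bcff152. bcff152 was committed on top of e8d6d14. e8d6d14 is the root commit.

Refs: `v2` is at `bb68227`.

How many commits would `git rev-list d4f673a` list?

3

Walking parent pointers from d4f673a: reachable set = {bcff152, d4f673a, e8d6d14}.
That is 3 commits.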